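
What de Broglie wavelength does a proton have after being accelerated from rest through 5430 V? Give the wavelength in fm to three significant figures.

KE = eV = 1.602 × 10⁻¹⁹ × 5430 = 8.699 × 10⁻¹⁶ J.
p = √(2mKE) = √(2 × 1.673 × 10⁻²⁷ × 8.699 × 10⁻¹⁶) = 1.706 × 10⁻²¹ kg·m/s.
λ = h/p = 6.626 × 10⁻³⁴ / 1.706 × 10⁻²¹ = 3.88 × 10⁻¹³ m = 388 fm.

λ = 388 fm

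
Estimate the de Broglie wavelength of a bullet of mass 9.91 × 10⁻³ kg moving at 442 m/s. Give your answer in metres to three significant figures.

p = mv = 9.91 × 10⁻³ × 442 = 4.380 kg·m/s.
λ = h/p = 6.626 × 10⁻³⁴ / 4.380 = 1.51 × 10⁻³⁴ m.

λ = 1.51 × 10⁻³⁴ m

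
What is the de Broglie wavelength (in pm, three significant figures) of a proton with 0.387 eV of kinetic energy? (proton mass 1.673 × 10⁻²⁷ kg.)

λ = 46.0 pm

KE = 0.387 eV = 6.200 × 10⁻²⁰ J.
p = √(2mKE) = √(2 × 1.673 × 10⁻²⁷ × 6.200 × 10⁻²⁰) = 1.440 × 10⁻²³ kg·m/s.
λ = h/p = 6.626 × 10⁻³⁴ / 1.440 × 10⁻²³ = 4.60 × 10⁻¹¹ m = 46.0 pm.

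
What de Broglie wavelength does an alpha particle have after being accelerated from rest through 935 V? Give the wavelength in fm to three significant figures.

KE = 2eV = 2 × 1.602 × 10⁻¹⁹ × 935.0 = 2.996 × 10⁻¹⁶ J.
p = √(2mKE) = √(2 × 6.645 × 10⁻²⁷ × 2.996 × 10⁻¹⁶) = 1.995 × 10⁻²¹ kg·m/s.
λ = h/p = 6.626 × 10⁻³⁴ / 1.995 × 10⁻²¹ = 3.32 × 10⁻¹³ m = 332 fm.

λ = 332 fm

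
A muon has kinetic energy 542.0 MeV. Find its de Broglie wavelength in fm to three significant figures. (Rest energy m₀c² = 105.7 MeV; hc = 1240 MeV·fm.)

Total energy E = KE + m₀c² = 542.0 + 105.7 = 647.7 MeV.
(pc)² = E² − (m₀c²)² = (647.7)² − (105.7)² = 4.083 × 10⁵ MeV², so pc = 639.0 MeV.
λ = hc/(pc) = 1240 MeV·fm / 639.0 MeV = 1.94 fm.

λ = 1.94 fm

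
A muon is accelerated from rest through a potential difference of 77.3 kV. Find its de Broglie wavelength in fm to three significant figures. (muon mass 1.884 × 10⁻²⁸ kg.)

KE = eV = 1.602 × 10⁻¹⁹ × 7.730 × 10⁴ = 1.238 × 10⁻¹⁴ J.
p = √(2mKE) = √(2 × 1.884 × 10⁻²⁸ × 1.238 × 10⁻¹⁴) = 2.160 × 10⁻²¹ kg·m/s.
λ = h/p = 6.626 × 10⁻³⁴ / 2.160 × 10⁻²¹ = 3.07 × 10⁻¹³ m = 307 fm.

λ = 307 fm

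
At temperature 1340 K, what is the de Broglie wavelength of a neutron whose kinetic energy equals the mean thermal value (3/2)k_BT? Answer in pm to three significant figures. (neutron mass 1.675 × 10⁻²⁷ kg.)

λ = 68.7 pm

KE = (3/2)k_BT = 1.5 × 1.381 × 10⁻²³ × 1340 = 2.776 × 10⁻²⁰ J.
p = √(2mKE) = √(2 × 1.675 × 10⁻²⁷ × 2.776 × 10⁻²⁰) = 9.643 × 10⁻²⁴ kg·m/s.
λ = h/p = 6.87 × 10⁻¹¹ m = 68.7 pm.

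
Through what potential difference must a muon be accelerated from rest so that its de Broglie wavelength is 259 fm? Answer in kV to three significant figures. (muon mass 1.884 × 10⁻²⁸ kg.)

p = h/λ = 6.626 × 10⁻³⁴ / 2.590 × 10⁻¹³ = 2.558 × 10⁻²¹ kg·m/s.
KE = p²/(2m) = 1.737 × 10⁻¹⁴ J.
V = KE/e = 1.737 × 10⁻¹⁴ / (1.602 × 10⁻¹⁹) = 108 kV.

V = 108 kV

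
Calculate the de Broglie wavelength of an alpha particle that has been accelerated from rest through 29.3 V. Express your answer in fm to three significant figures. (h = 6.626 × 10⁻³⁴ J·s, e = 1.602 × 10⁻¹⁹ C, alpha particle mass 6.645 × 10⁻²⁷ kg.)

KE = 2eV = 2 × 1.602 × 10⁻¹⁹ × 29.30 = 9.388 × 10⁻¹⁸ J.
p = √(2mKE) = √(2 × 6.645 × 10⁻²⁷ × 9.388 × 10⁻¹⁸) = 3.532 × 10⁻²² kg·m/s.
λ = h/p = 6.626 × 10⁻³⁴ / 3.532 × 10⁻²² = 1.88 × 10⁻¹² m = 1880 fm.

λ = 1880 fm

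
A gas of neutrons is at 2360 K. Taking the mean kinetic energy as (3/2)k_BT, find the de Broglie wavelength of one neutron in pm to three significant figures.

λ = 51.8 pm

KE = (3/2)k_BT = 1.5 × 1.381 × 10⁻²³ × 2360 = 4.889 × 10⁻²⁰ J.
p = √(2mKE) = √(2 × 1.675 × 10⁻²⁷ × 4.889 × 10⁻²⁰) = 1.280 × 10⁻²³ kg·m/s.
λ = h/p = 5.18 × 10⁻¹¹ m = 51.8 pm.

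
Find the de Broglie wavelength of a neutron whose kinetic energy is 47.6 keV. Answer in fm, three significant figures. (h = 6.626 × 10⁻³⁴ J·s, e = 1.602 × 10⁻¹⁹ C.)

λ = 131 fm

KE = 47.6 keV = 7.626 × 10⁻¹⁵ J.
p = √(2mKE) = √(2 × 1.675 × 10⁻²⁷ × 7.626 × 10⁻¹⁵) = 5.054 × 10⁻²¹ kg·m/s.
λ = h/p = 6.626 × 10⁻³⁴ / 5.054 × 10⁻²¹ = 1.31 × 10⁻¹³ m = 131 fm.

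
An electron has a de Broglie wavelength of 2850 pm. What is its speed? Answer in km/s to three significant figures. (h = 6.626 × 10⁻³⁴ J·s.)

p = h/λ = 6.626 × 10⁻³⁴ / 2.850 × 10⁻⁹ = 2.325 × 10⁻²⁵ kg·m/s.
v = p/m = 2.325 × 10⁻²⁵ / 9.109 × 10⁻³¹ = 2.55 × 10⁵ m/s = 255 km/s.

v = 255 km/s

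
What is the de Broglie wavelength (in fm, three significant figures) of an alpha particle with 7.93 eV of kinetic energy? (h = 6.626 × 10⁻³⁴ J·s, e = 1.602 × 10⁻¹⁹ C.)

λ = 5100 fm

KE = 7.93 eV = 1.270 × 10⁻¹⁸ J.
p = √(2mKE) = √(2 × 6.645 × 10⁻²⁷ × 1.270 × 10⁻¹⁸) = 1.299 × 10⁻²² kg·m/s.
λ = h/p = 6.626 × 10⁻³⁴ / 1.299 × 10⁻²² = 5.10 × 10⁻¹² m = 5100 fm.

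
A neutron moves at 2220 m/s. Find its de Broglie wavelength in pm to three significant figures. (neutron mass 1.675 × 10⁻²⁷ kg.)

λ = 178 pm

p = mv = 1.675 × 10⁻²⁷ × 2220 = 3.718 × 10⁻²⁴ kg·m/s.
λ = h/p = 6.626 × 10⁻³⁴ / 3.718 × 10⁻²⁴ = 1.78 × 10⁻¹⁰ m = 178 pm.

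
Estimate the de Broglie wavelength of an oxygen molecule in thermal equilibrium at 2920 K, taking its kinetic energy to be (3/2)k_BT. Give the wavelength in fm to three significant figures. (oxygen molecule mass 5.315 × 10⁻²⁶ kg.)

KE = (3/2)k_BT = 1.5 × 1.381 × 10⁻²³ × 2920 = 6.049 × 10⁻²⁰ J.
p = √(2mKE) = √(2 × 5.315 × 10⁻²⁶ × 6.049 × 10⁻²⁰) = 8.019 × 10⁻²³ kg·m/s.
λ = h/p = 8.26 × 10⁻¹² m = 8260 fm.

λ = 8260 fm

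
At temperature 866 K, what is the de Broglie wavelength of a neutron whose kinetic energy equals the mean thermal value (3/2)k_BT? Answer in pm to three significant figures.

KE = (3/2)k_BT = 1.5 × 1.381 × 10⁻²³ × 866 = 1.794 × 10⁻²⁰ J.
p = √(2mKE) = √(2 × 1.675 × 10⁻²⁷ × 1.794 × 10⁻²⁰) = 7.752 × 10⁻²⁴ kg·m/s.
λ = h/p = 8.55 × 10⁻¹¹ m = 85.5 pm.

λ = 85.5 pm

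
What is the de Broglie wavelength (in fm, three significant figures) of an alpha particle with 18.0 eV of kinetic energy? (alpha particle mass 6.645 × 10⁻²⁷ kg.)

KE = 18.0 eV = 2.884 × 10⁻¹⁸ J.
p = √(2mKE) = √(2 × 6.645 × 10⁻²⁷ × 2.884 × 10⁻¹⁸) = 1.958 × 10⁻²² kg·m/s.
λ = h/p = 6.626 × 10⁻³⁴ / 1.958 × 10⁻²² = 3.38 × 10⁻¹² m = 3380 fm.

λ = 3380 fm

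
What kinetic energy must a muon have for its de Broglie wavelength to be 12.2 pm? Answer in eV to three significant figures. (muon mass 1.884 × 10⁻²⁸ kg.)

p = h/λ = 6.626 × 10⁻³⁴ / 1.220 × 10⁻¹¹ = 5.431 × 10⁻²³ kg·m/s.
KE = p²/(2m) = (5.431 × 10⁻²³)² / (2 × 1.884 × 10⁻²⁸) = 7.828 × 10⁻¹⁸ J = 48.9 eV.

KE = 48.9 eV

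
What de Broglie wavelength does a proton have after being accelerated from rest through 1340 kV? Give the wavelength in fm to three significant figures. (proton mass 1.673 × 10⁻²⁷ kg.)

KE = eV = 1.602 × 10⁻¹⁹ × 1.340 × 10⁶ = 2.147 × 10⁻¹³ J.
p = √(2mKE) = √(2 × 1.673 × 10⁻²⁷ × 2.147 × 10⁻¹³) = 2.680 × 10⁻²⁰ kg·m/s.
λ = h/p = 6.626 × 10⁻³⁴ / 2.680 × 10⁻²⁰ = 2.47 × 10⁻¹⁴ m = 24.7 fm.

λ = 24.7 fm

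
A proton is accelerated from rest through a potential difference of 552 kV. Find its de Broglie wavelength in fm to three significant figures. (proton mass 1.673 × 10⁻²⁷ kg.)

λ = 38.5 fm

KE = eV = 1.602 × 10⁻¹⁹ × 5.520 × 10⁵ = 8.843 × 10⁻¹⁴ J.
p = √(2mKE) = √(2 × 1.673 × 10⁻²⁷ × 8.843 × 10⁻¹⁴) = 1.720 × 10⁻²⁰ kg·m/s.
λ = h/p = 6.626 × 10⁻³⁴ / 1.720 × 10⁻²⁰ = 3.85 × 10⁻¹⁴ m = 38.5 fm.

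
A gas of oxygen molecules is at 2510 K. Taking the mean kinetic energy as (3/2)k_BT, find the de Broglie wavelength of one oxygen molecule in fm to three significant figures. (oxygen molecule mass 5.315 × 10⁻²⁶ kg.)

KE = (3/2)k_BT = 1.5 × 1.381 × 10⁻²³ × 2510 = 5.199 × 10⁻²⁰ J.
p = √(2mKE) = √(2 × 5.315 × 10⁻²⁶ × 5.199 × 10⁻²⁰) = 7.434 × 10⁻²³ kg·m/s.
λ = h/p = 8.91 × 10⁻¹² m = 8910 fm.

λ = 8910 fm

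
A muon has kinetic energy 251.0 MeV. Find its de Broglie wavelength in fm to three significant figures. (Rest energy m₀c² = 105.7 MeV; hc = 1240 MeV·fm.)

Total energy E = KE + m₀c² = 251.0 + 105.7 = 356.7 MeV.
(pc)² = E² − (m₀c²)² = (356.7)² − (105.7)² = 1.161 × 10⁵ MeV², so pc = 340.7 MeV.
λ = hc/(pc) = 1240 MeV·fm / 340.7 MeV = 3.64 fm.

λ = 3.64 fm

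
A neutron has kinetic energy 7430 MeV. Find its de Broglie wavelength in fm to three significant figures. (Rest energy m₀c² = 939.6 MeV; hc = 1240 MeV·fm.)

Total energy E = KE + m₀c² = 7430 + 939.6 = 8369.6 MeV.
(pc)² = E² − (m₀c²)² = (8369.6)² − (939.6)² = 6.917 × 10⁷ MeV², so pc = 8317 MeV.
λ = hc/(pc) = 1240 MeV·fm / 8317 MeV = 0.149 fm.

λ = 0.149 fm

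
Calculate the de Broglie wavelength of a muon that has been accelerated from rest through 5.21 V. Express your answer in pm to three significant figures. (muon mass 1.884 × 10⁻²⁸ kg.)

λ = 37.4 pm

KE = eV = 1.602 × 10⁻¹⁹ × 5.210 = 8.346 × 10⁻¹⁹ J.
p = √(2mKE) = √(2 × 1.884 × 10⁻²⁸ × 8.346 × 10⁻¹⁹) = 1.773 × 10⁻²³ kg·m/s.
λ = h/p = 6.626 × 10⁻³⁴ / 1.773 × 10⁻²³ = 3.74 × 10⁻¹¹ m = 37.4 pm.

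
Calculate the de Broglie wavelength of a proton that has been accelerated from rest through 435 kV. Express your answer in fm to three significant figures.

KE = eV = 1.602 × 10⁻¹⁹ × 4.350 × 10⁵ = 6.969 × 10⁻¹⁴ J.
p = √(2mKE) = √(2 × 1.673 × 10⁻²⁷ × 6.969 × 10⁻¹⁴) = 1.527 × 10⁻²⁰ kg·m/s.
λ = h/p = 6.626 × 10⁻³⁴ / 1.527 × 10⁻²⁰ = 4.34 × 10⁻¹⁴ m = 43.4 fm.

λ = 43.4 fm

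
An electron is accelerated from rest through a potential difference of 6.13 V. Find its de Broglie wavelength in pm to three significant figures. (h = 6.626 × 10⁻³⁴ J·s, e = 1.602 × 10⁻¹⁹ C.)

KE = eV = 1.602 × 10⁻¹⁹ × 6.130 = 9.820 × 10⁻¹⁹ J.
p = √(2mKE) = √(2 × 9.109 × 10⁻³¹ × 9.820 × 10⁻¹⁹) = 1.338 × 10⁻²⁴ kg·m/s.
λ = h/p = 6.626 × 10⁻³⁴ / 1.338 × 10⁻²⁴ = 4.95 × 10⁻¹⁰ m = 495 pm.

λ = 495 pm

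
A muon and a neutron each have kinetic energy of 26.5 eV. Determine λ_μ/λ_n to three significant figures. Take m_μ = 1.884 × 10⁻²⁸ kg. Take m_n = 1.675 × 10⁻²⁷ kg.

At fixed KE, p = √(2mKE) so λ = h/p ∝ 1/√m.
λ_μ/λ_n = √(m_n/m_μ) = √(1.675 × 10⁻²⁷/1.884 × 10⁻²⁸) = √(8.891) = 2.98.

λ_μ/λ_n = 2.98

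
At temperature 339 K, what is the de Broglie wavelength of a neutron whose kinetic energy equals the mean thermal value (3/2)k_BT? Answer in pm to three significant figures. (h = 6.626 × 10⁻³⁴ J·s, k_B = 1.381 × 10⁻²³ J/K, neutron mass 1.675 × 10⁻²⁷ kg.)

λ = 137 pm

KE = (3/2)k_BT = 1.5 × 1.381 × 10⁻²³ × 339 = 7.022 × 10⁻²¹ J.
p = √(2mKE) = √(2 × 1.675 × 10⁻²⁷ × 7.022 × 10⁻²¹) = 4.850 × 10⁻²⁴ kg·m/s.
λ = h/p = 1.37 × 10⁻¹⁰ m = 137 pm.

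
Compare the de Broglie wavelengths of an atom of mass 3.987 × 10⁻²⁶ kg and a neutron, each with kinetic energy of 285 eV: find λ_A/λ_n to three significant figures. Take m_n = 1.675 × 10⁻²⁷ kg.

At fixed KE, p = √(2mKE) so λ = h/p ∝ 1/√m.
λ_A/λ_n = √(m_n/m_A) = √(1.675 × 10⁻²⁷/3.987 × 10⁻²⁶) = √(0.04201) = 0.205.

λ_A/λ_n = 0.205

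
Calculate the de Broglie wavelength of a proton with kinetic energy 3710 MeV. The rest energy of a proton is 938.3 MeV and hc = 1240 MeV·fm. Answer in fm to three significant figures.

λ = 0.272 fm

Total energy E = KE + m₀c² = 3710 + 938.3 = 4648.3 MeV.
(pc)² = E² − (m₀c²)² = (4648.3)² − (938.3)² = 2.073 × 10⁷ MeV², so pc = 4553 MeV.
λ = hc/(pc) = 1240 MeV·fm / 4553 MeV = 0.272 fm.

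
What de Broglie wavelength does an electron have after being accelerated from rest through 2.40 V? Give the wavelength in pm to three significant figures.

KE = eV = 1.602 × 10⁻¹⁹ × 2.400 = 3.845 × 10⁻¹⁹ J.
p = √(2mKE) = √(2 × 9.109 × 10⁻³¹ × 3.845 × 10⁻¹⁹) = 8.369 × 10⁻²⁵ kg·m/s.
λ = h/p = 6.626 × 10⁻³⁴ / 8.369 × 10⁻²⁵ = 7.92 × 10⁻¹⁰ m = 792 pm.

λ = 792 pm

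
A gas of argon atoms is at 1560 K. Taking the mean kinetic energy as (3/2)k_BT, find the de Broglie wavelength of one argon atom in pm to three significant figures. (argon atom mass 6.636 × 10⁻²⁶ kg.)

λ = 10.1 pm

KE = (3/2)k_BT = 1.5 × 1.381 × 10⁻²³ × 1560 = 3.232 × 10⁻²⁰ J.
p = √(2mKE) = √(2 × 6.636 × 10⁻²⁶ × 3.232 × 10⁻²⁰) = 6.549 × 10⁻²³ kg·m/s.
λ = h/p = 1.01 × 10⁻¹¹ m = 10.1 pm.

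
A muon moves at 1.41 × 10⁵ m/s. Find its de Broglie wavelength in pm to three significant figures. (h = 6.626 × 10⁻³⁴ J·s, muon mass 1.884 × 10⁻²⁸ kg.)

p = mv = 1.884 × 10⁻²⁸ × 1.41 × 10⁵ = 2.656 × 10⁻²³ kg·m/s.
λ = h/p = 6.626 × 10⁻³⁴ / 2.656 × 10⁻²³ = 2.49 × 10⁻¹¹ m = 24.9 pm.

λ = 24.9 pm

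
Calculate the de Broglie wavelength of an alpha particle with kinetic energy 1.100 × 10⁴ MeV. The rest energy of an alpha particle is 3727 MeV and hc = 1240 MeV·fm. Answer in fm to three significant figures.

λ = 0.0870 fm

Total energy E = KE + m₀c² = 1.100 × 10⁴ + 3727 = 14727 MeV.
(pc)² = E² − (m₀c²)² = (14727)² − (3727)² = 2.030 × 10⁸ MeV², so pc = 1.425 × 10⁴ MeV.
λ = hc/(pc) = 1240 MeV·fm / 1.425 × 10⁴ MeV = 0.0870 fm.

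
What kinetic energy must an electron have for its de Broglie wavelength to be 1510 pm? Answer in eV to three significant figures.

p = h/λ = 6.626 × 10⁻³⁴ / 1.510 × 10⁻⁹ = 4.388 × 10⁻²⁵ kg·m/s.
KE = p²/(2m) = (4.388 × 10⁻²⁵)² / (2 × 9.109 × 10⁻³¹) = 1.057 × 10⁻¹⁹ J = 0.660 eV.

KE = 0.660 eV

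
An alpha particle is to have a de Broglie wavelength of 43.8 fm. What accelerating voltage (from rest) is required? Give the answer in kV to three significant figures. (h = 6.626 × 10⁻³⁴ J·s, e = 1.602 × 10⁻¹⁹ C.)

V = 53.7 kV

p = h/λ = 6.626 × 10⁻³⁴ / 4.380 × 10⁻¹⁴ = 1.513 × 10⁻²⁰ kg·m/s.
KE = p²/(2m) = 1.722 × 10⁻¹⁴ J.
V = KE/2e = 1.722 × 10⁻¹⁴ / (2 × 1.602 × 10⁻¹⁹) = 53.7 kV.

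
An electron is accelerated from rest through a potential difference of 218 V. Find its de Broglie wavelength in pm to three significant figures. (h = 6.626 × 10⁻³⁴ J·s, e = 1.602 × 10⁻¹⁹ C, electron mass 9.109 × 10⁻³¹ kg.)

λ = 83.1 pm

KE = eV = 1.602 × 10⁻¹⁹ × 218.0 = 3.492 × 10⁻¹⁷ J.
p = √(2mKE) = √(2 × 9.109 × 10⁻³¹ × 3.492 × 10⁻¹⁷) = 7.976 × 10⁻²⁴ kg·m/s.
λ = h/p = 6.626 × 10⁻³⁴ / 7.976 × 10⁻²⁴ = 8.31 × 10⁻¹¹ m = 83.1 pm.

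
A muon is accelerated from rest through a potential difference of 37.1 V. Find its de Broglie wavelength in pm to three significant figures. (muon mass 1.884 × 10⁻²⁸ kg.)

λ = 14.0 pm

KE = eV = 1.602 × 10⁻¹⁹ × 37.10 = 5.943 × 10⁻¹⁸ J.
p = √(2mKE) = √(2 × 1.884 × 10⁻²⁸ × 5.943 × 10⁻¹⁸) = 4.732 × 10⁻²³ kg·m/s.
λ = h/p = 6.626 × 10⁻³⁴ / 4.732 × 10⁻²³ = 1.40 × 10⁻¹¹ m = 14.0 pm.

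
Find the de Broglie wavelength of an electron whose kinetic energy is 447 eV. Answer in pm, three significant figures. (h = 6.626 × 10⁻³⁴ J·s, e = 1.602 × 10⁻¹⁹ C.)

λ = 58.0 pm

KE = 447 eV = 7.161 × 10⁻¹⁷ J.
p = √(2mKE) = √(2 × 9.109 × 10⁻³¹ × 7.161 × 10⁻¹⁷) = 1.142 × 10⁻²³ kg·m/s.
λ = h/p = 6.626 × 10⁻³⁴ / 1.142 × 10⁻²³ = 5.80 × 10⁻¹¹ m = 58.0 pm.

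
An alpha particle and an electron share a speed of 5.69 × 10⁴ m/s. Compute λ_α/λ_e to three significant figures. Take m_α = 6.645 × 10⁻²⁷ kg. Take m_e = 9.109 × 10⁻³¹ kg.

At fixed v, p = mv so λ = h/(mv) ∝ 1/m.
λ_α/λ_e = m_e/m_α = 9.109 × 10⁻³¹/6.645 × 10⁻²⁷ = 1.37 × 10⁻⁴.

λ_α/λ_e = 1.37 × 10⁻⁴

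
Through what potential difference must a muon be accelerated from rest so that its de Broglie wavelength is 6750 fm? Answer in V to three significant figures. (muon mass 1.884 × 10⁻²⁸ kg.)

V = 160 V

p = h/λ = 6.626 × 10⁻³⁴ / 6.750 × 10⁻¹² = 9.816 × 10⁻²³ kg·m/s.
KE = p²/(2m) = 2.557 × 10⁻¹⁷ J.
V = KE/e = 2.557 × 10⁻¹⁷ / (1.602 × 10⁻¹⁹) = 160 V.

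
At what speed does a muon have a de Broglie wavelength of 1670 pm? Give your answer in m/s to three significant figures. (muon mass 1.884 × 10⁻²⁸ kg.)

p = h/λ = 6.626 × 10⁻³⁴ / 1.670 × 10⁻⁹ = 3.968 × 10⁻²⁵ kg·m/s.
v = p/m = 3.968 × 10⁻²⁵ / 1.884 × 10⁻²⁸ = 2.11 × 10³ m/s = 2110 m/s.

v = 2110 m/s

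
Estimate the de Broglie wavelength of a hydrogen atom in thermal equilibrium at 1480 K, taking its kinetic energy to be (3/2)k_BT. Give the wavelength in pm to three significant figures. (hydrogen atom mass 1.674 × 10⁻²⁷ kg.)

KE = (3/2)k_BT = 1.5 × 1.381 × 10⁻²³ × 1480 = 3.066 × 10⁻²⁰ J.
p = √(2mKE) = √(2 × 1.674 × 10⁻²⁷ × 3.066 × 10⁻²⁰) = 1.013 × 10⁻²³ kg·m/s.
λ = h/p = 6.54 × 10⁻¹¹ m = 65.4 pm.

λ = 65.4 pm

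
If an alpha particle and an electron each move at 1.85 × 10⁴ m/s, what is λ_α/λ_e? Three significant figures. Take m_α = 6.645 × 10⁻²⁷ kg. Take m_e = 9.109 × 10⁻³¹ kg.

At fixed v, p = mv so λ = h/(mv) ∝ 1/m.
λ_α/λ_e = m_e/m_α = 9.109 × 10⁻³¹/6.645 × 10⁻²⁷ = 1.37 × 10⁻⁴.

λ_α/λ_e = 1.37 × 10⁻⁴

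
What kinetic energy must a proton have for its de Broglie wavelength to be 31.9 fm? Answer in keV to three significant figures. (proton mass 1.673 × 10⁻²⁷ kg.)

p = h/λ = 6.626 × 10⁻³⁴ / 3.190 × 10⁻¹⁴ = 2.077 × 10⁻²⁰ kg·m/s.
KE = p²/(2m) = (2.077 × 10⁻²⁰)² / (2 × 1.673 × 10⁻²⁷) = 1.289 × 10⁻¹³ J = 805 keV.

KE = 805 keV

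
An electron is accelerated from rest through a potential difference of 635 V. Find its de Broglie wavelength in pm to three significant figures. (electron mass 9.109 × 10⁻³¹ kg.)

KE = eV = 1.602 × 10⁻¹⁹ × 635.0 = 1.017 × 10⁻¹⁶ J.
p = √(2mKE) = √(2 × 9.109 × 10⁻³¹ × 1.017 × 10⁻¹⁶) = 1.361 × 10⁻²³ kg·m/s.
λ = h/p = 6.626 × 10⁻³⁴ / 1.361 × 10⁻²³ = 4.87 × 10⁻¹¹ m = 48.7 pm.

λ = 48.7 pm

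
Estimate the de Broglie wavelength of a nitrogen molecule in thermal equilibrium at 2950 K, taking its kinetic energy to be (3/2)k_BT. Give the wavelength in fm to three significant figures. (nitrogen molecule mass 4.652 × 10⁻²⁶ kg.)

λ = 8790 fm

KE = (3/2)k_BT = 1.5 × 1.381 × 10⁻²³ × 2950 = 6.111 × 10⁻²⁰ J.
p = √(2mKE) = √(2 × 4.652 × 10⁻²⁶ × 6.111 × 10⁻²⁰) = 7.540 × 10⁻²³ kg·m/s.
λ = h/p = 8.79 × 10⁻¹² m = 8790 fm.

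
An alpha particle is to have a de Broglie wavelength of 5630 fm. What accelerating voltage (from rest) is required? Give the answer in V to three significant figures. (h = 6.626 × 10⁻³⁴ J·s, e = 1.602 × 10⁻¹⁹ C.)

V = 3.25 V

p = h/λ = 6.626 × 10⁻³⁴ / 5.630 × 10⁻¹² = 1.177 × 10⁻²² kg·m/s.
KE = p²/(2m) = 1.042 × 10⁻¹⁸ J.
V = KE/2e = 1.042 × 10⁻¹⁸ / (2 × 1.602 × 10⁻¹⁹) = 3.25 V.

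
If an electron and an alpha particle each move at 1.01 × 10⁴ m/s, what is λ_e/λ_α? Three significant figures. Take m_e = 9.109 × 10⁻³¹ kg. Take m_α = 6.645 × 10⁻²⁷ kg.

At fixed v, p = mv so λ = h/(mv) ∝ 1/m.
λ_e/λ_α = m_α/m_e = 6.645 × 10⁻²⁷/9.109 × 10⁻³¹ = 7290.

λ_e/λ_α = 7290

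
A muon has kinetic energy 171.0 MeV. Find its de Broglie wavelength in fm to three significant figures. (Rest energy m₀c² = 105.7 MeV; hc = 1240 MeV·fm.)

Total energy E = KE + m₀c² = 171.0 + 105.7 = 276.7 MeV.
(pc)² = E² − (m₀c²)² = (276.7)² − (105.7)² = 6.539 × 10⁴ MeV², so pc = 255.7 MeV.
λ = hc/(pc) = 1240 MeV·fm / 255.7 MeV = 4.85 fm.

λ = 4.85 fm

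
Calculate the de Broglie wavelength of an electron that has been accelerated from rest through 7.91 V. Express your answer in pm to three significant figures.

KE = eV = 1.602 × 10⁻¹⁹ × 7.910 = 1.267 × 10⁻¹⁸ J.
p = √(2mKE) = √(2 × 9.109 × 10⁻³¹ × 1.267 × 10⁻¹⁸) = 1.519 × 10⁻²⁴ kg·m/s.
λ = h/p = 6.626 × 10⁻³⁴ / 1.519 × 10⁻²⁴ = 4.36 × 10⁻¹⁰ m = 436 pm.

λ = 436 pm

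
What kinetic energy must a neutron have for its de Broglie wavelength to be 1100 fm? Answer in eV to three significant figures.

p = h/λ = 6.626 × 10⁻³⁴ / 1.100 × 10⁻¹² = 6.024 × 10⁻²² kg·m/s.
KE = p²/(2m) = (6.024 × 10⁻²²)² / (2 × 1.675 × 10⁻²⁷) = 1.083 × 10⁻¹⁶ J = 676 eV.

KE = 676 eV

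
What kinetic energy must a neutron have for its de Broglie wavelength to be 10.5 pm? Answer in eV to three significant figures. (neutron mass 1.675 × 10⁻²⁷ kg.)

p = h/λ = 6.626 × 10⁻³⁴ / 1.050 × 10⁻¹¹ = 6.310 × 10⁻²³ kg·m/s.
KE = p²/(2m) = (6.310 × 10⁻²³)² / (2 × 1.675 × 10⁻²⁷) = 1.189 × 10⁻¹⁸ J = 7.42 eV.

KE = 7.42 eV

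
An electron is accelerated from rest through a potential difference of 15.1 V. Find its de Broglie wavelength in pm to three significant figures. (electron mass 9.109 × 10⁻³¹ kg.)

λ = 316 pm

KE = eV = 1.602 × 10⁻¹⁹ × 15.10 = 2.419 × 10⁻¹⁸ J.
p = √(2mKE) = √(2 × 9.109 × 10⁻³¹ × 2.419 × 10⁻¹⁸) = 2.099 × 10⁻²⁴ kg·m/s.
λ = h/p = 6.626 × 10⁻³⁴ / 2.099 × 10⁻²⁴ = 3.16 × 10⁻¹⁰ m = 316 pm.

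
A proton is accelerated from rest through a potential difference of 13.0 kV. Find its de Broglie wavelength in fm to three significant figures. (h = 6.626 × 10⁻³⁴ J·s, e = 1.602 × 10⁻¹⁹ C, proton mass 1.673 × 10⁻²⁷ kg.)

KE = eV = 1.602 × 10⁻¹⁹ × 1.300 × 10⁴ = 2.083 × 10⁻¹⁵ J.
p = √(2mKE) = √(2 × 1.673 × 10⁻²⁷ × 2.083 × 10⁻¹⁵) = 2.640 × 10⁻²¹ kg·m/s.
λ = h/p = 6.626 × 10⁻³⁴ / 2.640 × 10⁻²¹ = 2.51 × 10⁻¹³ m = 251 fm.

λ = 251 fm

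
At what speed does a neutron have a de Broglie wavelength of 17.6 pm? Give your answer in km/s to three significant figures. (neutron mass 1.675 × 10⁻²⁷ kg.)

p = h/λ = 6.626 × 10⁻³⁴ / 1.760 × 10⁻¹¹ = 3.765 × 10⁻²³ kg·m/s.
v = p/m = 3.765 × 10⁻²³ / 1.675 × 10⁻²⁷ = 2.25 × 10⁴ m/s = 22.5 km/s.

v = 22.5 km/s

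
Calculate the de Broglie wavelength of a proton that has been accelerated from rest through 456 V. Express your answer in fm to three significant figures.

KE = eV = 1.602 × 10⁻¹⁹ × 456.0 = 7.305 × 10⁻¹⁷ J.
p = √(2mKE) = √(2 × 1.673 × 10⁻²⁷ × 7.305 × 10⁻¹⁷) = 4.944 × 10⁻²² kg·m/s.
λ = h/p = 6.626 × 10⁻³⁴ / 4.944 × 10⁻²² = 1.34 × 10⁻¹² m = 1340 fm.

λ = 1340 fm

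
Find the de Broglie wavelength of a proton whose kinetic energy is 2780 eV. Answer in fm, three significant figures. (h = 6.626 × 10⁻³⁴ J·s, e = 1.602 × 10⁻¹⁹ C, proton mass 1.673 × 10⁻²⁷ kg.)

λ = 543 fm

KE = 2780 eV = 4.454 × 10⁻¹⁶ J.
p = √(2mKE) = √(2 × 1.673 × 10⁻²⁷ × 4.454 × 10⁻¹⁶) = 1.221 × 10⁻²¹ kg·m/s.
λ = h/p = 6.626 × 10⁻³⁴ / 1.221 × 10⁻²¹ = 5.43 × 10⁻¹³ m = 543 fm.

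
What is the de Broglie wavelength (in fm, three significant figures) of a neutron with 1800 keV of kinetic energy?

λ = 21.3 fm

KE = 1800 keV = 2.884 × 10⁻¹³ J.
p = √(2mKE) = √(2 × 1.675 × 10⁻²⁷ × 2.884 × 10⁻¹³) = 3.108 × 10⁻²⁰ kg·m/s.
λ = h/p = 6.626 × 10⁻³⁴ / 3.108 × 10⁻²⁰ = 2.13 × 10⁻¹⁴ m = 21.3 fm.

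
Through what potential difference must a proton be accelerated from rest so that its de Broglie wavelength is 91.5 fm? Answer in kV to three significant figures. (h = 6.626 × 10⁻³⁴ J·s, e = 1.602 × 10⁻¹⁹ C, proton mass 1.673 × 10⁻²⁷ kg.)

p = h/λ = 6.626 × 10⁻³⁴ / 9.150 × 10⁻¹⁴ = 7.242 × 10⁻²¹ kg·m/s.
KE = p²/(2m) = 1.567 × 10⁻¹⁴ J.
V = KE/e = 1.567 × 10⁻¹⁴ / (1.602 × 10⁻¹⁹) = 97.8 kV.

V = 97.8 kV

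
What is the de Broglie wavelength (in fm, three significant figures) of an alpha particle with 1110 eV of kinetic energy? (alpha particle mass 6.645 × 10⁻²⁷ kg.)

KE = 1110 eV = 1.778 × 10⁻¹⁶ J.
p = √(2mKE) = √(2 × 6.645 × 10⁻²⁷ × 1.778 × 10⁻¹⁶) = 1.537 × 10⁻²¹ kg·m/s.
λ = h/p = 6.626 × 10⁻³⁴ / 1.537 × 10⁻²¹ = 4.31 × 10⁻¹³ m = 431 fm.

λ = 431 fm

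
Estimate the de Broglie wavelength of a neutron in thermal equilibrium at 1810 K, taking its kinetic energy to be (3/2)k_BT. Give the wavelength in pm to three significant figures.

λ = 59.1 pm

KE = (3/2)k_BT = 1.5 × 1.381 × 10⁻²³ × 1810 = 3.749 × 10⁻²⁰ J.
p = √(2mKE) = √(2 × 1.675 × 10⁻²⁷ × 3.749 × 10⁻²⁰) = 1.121 × 10⁻²³ kg·m/s.
λ = h/p = 5.91 × 10⁻¹¹ m = 59.1 pm.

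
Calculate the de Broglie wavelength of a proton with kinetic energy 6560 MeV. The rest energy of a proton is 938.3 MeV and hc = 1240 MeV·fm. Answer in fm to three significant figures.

Total energy E = KE + m₀c² = 6560 + 938.3 = 7498.3 MeV.
(pc)² = E² − (m₀c²)² = (7498.3)² − (938.3)² = 5.534 × 10⁷ MeV², so pc = 7439 MeV.
λ = hc/(pc) = 1240 MeV·fm / 7439 MeV = 0.167 fm.

λ = 0.167 fm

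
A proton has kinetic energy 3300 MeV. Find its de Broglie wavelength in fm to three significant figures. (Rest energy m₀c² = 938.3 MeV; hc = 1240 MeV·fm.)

Total energy E = KE + m₀c² = 3300 + 938.3 = 4238.3 MeV.
(pc)² = E² − (m₀c²)² = (4238.3)² − (938.3)² = 1.708 × 10⁷ MeV², so pc = 4133 MeV.
λ = hc/(pc) = 1240 MeV·fm / 4133 MeV = 0.300 fm.

λ = 0.300 fm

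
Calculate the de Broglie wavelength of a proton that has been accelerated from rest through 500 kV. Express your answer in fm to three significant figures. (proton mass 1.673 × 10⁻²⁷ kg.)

KE = eV = 1.602 × 10⁻¹⁹ × 5.000 × 10⁵ = 8.010 × 10⁻¹⁴ J.
p = √(2mKE) = √(2 × 1.673 × 10⁻²⁷ × 8.010 × 10⁻¹⁴) = 1.637 × 10⁻²⁰ kg·m/s.
λ = h/p = 6.626 × 10⁻³⁴ / 1.637 × 10⁻²⁰ = 4.05 × 10⁻¹⁴ m = 40.5 fm.

λ = 40.5 fm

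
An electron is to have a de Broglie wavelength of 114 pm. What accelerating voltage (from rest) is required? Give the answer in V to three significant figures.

V = 116 V

p = h/λ = 6.626 × 10⁻³⁴ / 1.140 × 10⁻¹⁰ = 5.812 × 10⁻²⁴ kg·m/s.
KE = p²/(2m) = 1.854 × 10⁻¹⁷ J.
V = KE/e = 1.854 × 10⁻¹⁷ / (1.602 × 10⁻¹⁹) = 116 V.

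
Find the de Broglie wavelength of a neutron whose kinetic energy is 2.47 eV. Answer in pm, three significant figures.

KE = 2.47 eV = 3.957 × 10⁻¹⁹ J.
p = √(2mKE) = √(2 × 1.675 × 10⁻²⁷ × 3.957 × 10⁻¹⁹) = 3.641 × 10⁻²³ kg·m/s.
λ = h/p = 6.626 × 10⁻³⁴ / 3.641 × 10⁻²³ = 1.82 × 10⁻¹¹ m = 18.2 pm.

λ = 18.2 pm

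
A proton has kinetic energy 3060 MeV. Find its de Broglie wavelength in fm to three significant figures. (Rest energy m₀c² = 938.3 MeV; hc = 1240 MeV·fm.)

λ = 0.319 fm

Total energy E = KE + m₀c² = 3060 + 938.3 = 3998.3 MeV.
(pc)² = E² − (m₀c²)² = (3998.3)² − (938.3)² = 1.511 × 10⁷ MeV², so pc = 3887 MeV.
λ = hc/(pc) = 1240 MeV·fm / 3887 MeV = 0.319 fm.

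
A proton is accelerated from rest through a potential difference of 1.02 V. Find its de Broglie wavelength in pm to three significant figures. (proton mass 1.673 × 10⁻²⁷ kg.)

KE = eV = 1.602 × 10⁻¹⁹ × 1.020 = 1.634 × 10⁻¹⁹ J.
p = √(2mKE) = √(2 × 1.673 × 10⁻²⁷ × 1.634 × 10⁻¹⁹) = 2.338 × 10⁻²³ kg·m/s.
λ = h/p = 6.626 × 10⁻³⁴ / 2.338 × 10⁻²³ = 2.83 × 10⁻¹¹ m = 28.3 pm.

λ = 28.3 pm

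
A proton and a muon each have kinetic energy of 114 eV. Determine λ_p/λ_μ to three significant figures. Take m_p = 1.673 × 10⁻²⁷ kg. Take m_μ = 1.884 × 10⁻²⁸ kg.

At fixed KE, p = √(2mKE) so λ = h/p ∝ 1/√m.
λ_p/λ_μ = √(m_μ/m_p) = √(1.884 × 10⁻²⁸/1.673 × 10⁻²⁷) = √(0.1126) = 0.336.

λ_p/λ_μ = 0.336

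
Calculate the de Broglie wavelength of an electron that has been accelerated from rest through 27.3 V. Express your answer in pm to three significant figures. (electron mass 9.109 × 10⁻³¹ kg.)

KE = eV = 1.602 × 10⁻¹⁹ × 27.30 = 4.373 × 10⁻¹⁸ J.
p = √(2mKE) = √(2 × 9.109 × 10⁻³¹ × 4.373 × 10⁻¹⁸) = 2.823 × 10⁻²⁴ kg·m/s.
λ = h/p = 6.626 × 10⁻³⁴ / 2.823 × 10⁻²⁴ = 2.35 × 10⁻¹⁰ m = 235 pm.

λ = 235 pm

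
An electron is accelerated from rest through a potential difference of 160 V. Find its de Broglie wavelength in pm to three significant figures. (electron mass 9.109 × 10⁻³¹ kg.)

λ = 97.0 pm

KE = eV = 1.602 × 10⁻¹⁹ × 160.0 = 2.563 × 10⁻¹⁷ J.
p = √(2mKE) = √(2 × 9.109 × 10⁻³¹ × 2.563 × 10⁻¹⁷) = 6.833 × 10⁻²⁴ kg·m/s.
λ = h/p = 6.626 × 10⁻³⁴ / 6.833 × 10⁻²⁴ = 9.70 × 10⁻¹¹ m = 97.0 pm.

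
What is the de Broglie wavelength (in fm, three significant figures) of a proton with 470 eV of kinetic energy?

KE = 470 eV = 7.529 × 10⁻¹⁷ J.
p = √(2mKE) = √(2 × 1.673 × 10⁻²⁷ × 7.529 × 10⁻¹⁷) = 5.019 × 10⁻²² kg·m/s.
λ = h/p = 6.626 × 10⁻³⁴ / 5.019 × 10⁻²² = 1.32 × 10⁻¹² m = 1320 fm.

λ = 1320 fm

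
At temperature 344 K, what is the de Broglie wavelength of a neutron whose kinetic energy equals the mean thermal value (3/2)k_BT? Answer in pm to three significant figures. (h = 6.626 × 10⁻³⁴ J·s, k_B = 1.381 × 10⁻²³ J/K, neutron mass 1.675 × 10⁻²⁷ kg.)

KE = (3/2)k_BT = 1.5 × 1.381 × 10⁻²³ × 344 = 7.126 × 10⁻²¹ J.
p = √(2mKE) = √(2 × 1.675 × 10⁻²⁷ × 7.126 × 10⁻²¹) = 4.886 × 10⁻²⁴ kg·m/s.
λ = h/p = 1.36 × 10⁻¹⁰ m = 136 pm.

λ = 136 pm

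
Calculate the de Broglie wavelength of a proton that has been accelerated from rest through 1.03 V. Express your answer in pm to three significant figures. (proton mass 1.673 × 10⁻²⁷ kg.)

λ = 28.2 pm

KE = eV = 1.602 × 10⁻¹⁹ × 1.030 = 1.650 × 10⁻¹⁹ J.
p = √(2mKE) = √(2 × 1.673 × 10⁻²⁷ × 1.650 × 10⁻¹⁹) = 2.350 × 10⁻²³ kg·m/s.
λ = h/p = 6.626 × 10⁻³⁴ / 2.350 × 10⁻²³ = 2.82 × 10⁻¹¹ m = 28.2 pm.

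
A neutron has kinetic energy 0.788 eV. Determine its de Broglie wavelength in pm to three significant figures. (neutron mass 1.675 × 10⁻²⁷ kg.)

KE = 0.788 eV = 1.262 × 10⁻¹⁹ J.
p = √(2mKE) = √(2 × 1.675 × 10⁻²⁷ × 1.262 × 10⁻¹⁹) = 2.056 × 10⁻²³ kg·m/s.
λ = h/p = 6.626 × 10⁻³⁴ / 2.056 × 10⁻²³ = 3.22 × 10⁻¹¹ m = 32.2 pm.

λ = 32.2 pm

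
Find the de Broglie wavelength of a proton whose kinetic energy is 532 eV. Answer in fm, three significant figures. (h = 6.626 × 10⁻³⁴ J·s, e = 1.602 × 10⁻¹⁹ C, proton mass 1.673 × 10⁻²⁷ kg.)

λ = 1240 fm

KE = 532 eV = 8.523 × 10⁻¹⁷ J.
p = √(2mKE) = √(2 × 1.673 × 10⁻²⁷ × 8.523 × 10⁻¹⁷) = 5.340 × 10⁻²² kg·m/s.
λ = h/p = 6.626 × 10⁻³⁴ / 5.340 × 10⁻²² = 1.24 × 10⁻¹² m = 1240 fm.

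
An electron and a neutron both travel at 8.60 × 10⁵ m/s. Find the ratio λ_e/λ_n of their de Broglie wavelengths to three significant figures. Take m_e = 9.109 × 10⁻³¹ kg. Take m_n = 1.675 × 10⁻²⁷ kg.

At fixed v, p = mv so λ = h/(mv) ∝ 1/m.
λ_e/λ_n = m_n/m_e = 1.675 × 10⁻²⁷/9.109 × 10⁻³¹ = 1840.

λ_e/λ_n = 1840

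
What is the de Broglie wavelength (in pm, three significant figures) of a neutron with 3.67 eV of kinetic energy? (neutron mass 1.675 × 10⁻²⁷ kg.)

KE = 3.67 eV = 5.879 × 10⁻¹⁹ J.
p = √(2mKE) = √(2 × 1.675 × 10⁻²⁷ × 5.879 × 10⁻¹⁹) = 4.438 × 10⁻²³ kg·m/s.
λ = h/p = 6.626 × 10⁻³⁴ / 4.438 × 10⁻²³ = 1.49 × 10⁻¹¹ m = 14.9 pm.

λ = 14.9 pm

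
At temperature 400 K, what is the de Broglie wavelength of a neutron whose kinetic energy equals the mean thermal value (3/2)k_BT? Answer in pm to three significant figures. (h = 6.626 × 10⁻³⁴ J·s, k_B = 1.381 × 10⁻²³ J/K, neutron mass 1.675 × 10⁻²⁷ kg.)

KE = (3/2)k_BT = 1.5 × 1.381 × 10⁻²³ × 400 = 8.286 × 10⁻²¹ J.
p = √(2mKE) = √(2 × 1.675 × 10⁻²⁷ × 8.286 × 10⁻²¹) = 5.269 × 10⁻²⁴ kg·m/s.
λ = h/p = 1.26 × 10⁻¹⁰ m = 126 pm.

λ = 126 pm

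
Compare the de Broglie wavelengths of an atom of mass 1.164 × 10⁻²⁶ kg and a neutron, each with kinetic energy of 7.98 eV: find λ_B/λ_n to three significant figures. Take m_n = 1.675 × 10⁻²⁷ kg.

λ_B/λ_n = 0.379

At fixed KE, p = √(2mKE) so λ = h/p ∝ 1/√m.
λ_B/λ_n = √(m_n/m_B) = √(1.675 × 10⁻²⁷/1.164 × 10⁻²⁶) = √(0.1439) = 0.379.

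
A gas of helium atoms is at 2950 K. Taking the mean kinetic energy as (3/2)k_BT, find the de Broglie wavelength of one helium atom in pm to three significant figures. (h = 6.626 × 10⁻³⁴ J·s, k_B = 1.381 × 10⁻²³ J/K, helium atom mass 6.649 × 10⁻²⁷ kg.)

KE = (3/2)k_BT = 1.5 × 1.381 × 10⁻²³ × 2950 = 6.111 × 10⁻²⁰ J.
p = √(2mKE) = √(2 × 6.649 × 10⁻²⁷ × 6.111 × 10⁻²⁰) = 2.851 × 10⁻²³ kg·m/s.
λ = h/p = 2.32 × 10⁻¹¹ m = 23.2 pm.

λ = 23.2 pm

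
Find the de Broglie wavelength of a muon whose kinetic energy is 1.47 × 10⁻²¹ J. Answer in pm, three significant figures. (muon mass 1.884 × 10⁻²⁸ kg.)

p = √(2mKE) = √(2 × 1.884 × 10⁻²⁸ × 1.470 × 10⁻²¹) = 7.442 × 10⁻²⁵ kg·m/s.
λ = h/p = 6.626 × 10⁻³⁴ / 7.442 × 10⁻²⁵ = 8.90 × 10⁻¹⁰ m = 890 pm.

λ = 890 pm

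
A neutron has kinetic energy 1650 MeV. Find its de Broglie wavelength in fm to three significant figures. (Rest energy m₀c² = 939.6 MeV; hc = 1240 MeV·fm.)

λ = 0.514 fm

Total energy E = KE + m₀c² = 1650 + 939.6 = 2589.6 MeV.
(pc)² = E² − (m₀c²)² = (2589.6)² − (939.6)² = 5.823 × 10⁶ MeV², so pc = 2413 MeV.
λ = hc/(pc) = 1240 MeV·fm / 2413 MeV = 0.514 fm.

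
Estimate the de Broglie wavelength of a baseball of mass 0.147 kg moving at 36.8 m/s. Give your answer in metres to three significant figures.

p = mv = 0.147 × 36.8 = 5.410 kg·m/s.
λ = h/p = 6.626 × 10⁻³⁴ / 5.410 = 1.22 × 10⁻³⁴ m.

λ = 1.22 × 10⁻³⁴ m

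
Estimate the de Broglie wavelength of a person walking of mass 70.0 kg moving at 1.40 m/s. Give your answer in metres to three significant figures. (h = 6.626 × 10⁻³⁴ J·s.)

λ = 6.76 × 10⁻³⁶ m

p = mv = 70.0 × 1.40 = 9.800 × 10¹ kg·m/s.
λ = h/p = 6.626 × 10⁻³⁴ / 9.800 × 10¹ = 6.76 × 10⁻³⁶ m.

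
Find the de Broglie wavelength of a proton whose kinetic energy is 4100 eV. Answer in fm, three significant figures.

λ = 447 fm

KE = 4100 eV = 6.568 × 10⁻¹⁶ J.
p = √(2mKE) = √(2 × 1.673 × 10⁻²⁷ × 6.568 × 10⁻¹⁶) = 1.482 × 10⁻²¹ kg·m/s.
λ = h/p = 6.626 × 10⁻³⁴ / 1.482 × 10⁻²¹ = 4.47 × 10⁻¹³ m = 447 fm.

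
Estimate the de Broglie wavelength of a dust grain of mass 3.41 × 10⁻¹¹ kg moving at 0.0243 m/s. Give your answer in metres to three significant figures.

λ = 8.00 × 10⁻²² m

p = mv = 3.41 × 10⁻¹¹ × 0.0243 = 8.286 × 10⁻¹³ kg·m/s.
λ = h/p = 6.626 × 10⁻³⁴ / 8.286 × 10⁻¹³ = 8.00 × 10⁻²² m.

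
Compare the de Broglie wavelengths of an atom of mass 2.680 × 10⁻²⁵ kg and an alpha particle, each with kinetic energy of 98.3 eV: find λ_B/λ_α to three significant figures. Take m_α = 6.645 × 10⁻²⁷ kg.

λ_B/λ_α = 0.157

At fixed KE, p = √(2mKE) so λ = h/p ∝ 1/√m.
λ_B/λ_α = √(m_α/m_B) = √(6.645 × 10⁻²⁷/2.680 × 10⁻²⁵) = √(0.02479) = 0.157.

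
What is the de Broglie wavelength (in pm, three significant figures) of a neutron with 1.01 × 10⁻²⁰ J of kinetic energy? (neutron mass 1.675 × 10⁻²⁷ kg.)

λ = 114 pm

p = √(2mKE) = √(2 × 1.675 × 10⁻²⁷ × 1.010 × 10⁻²⁰) = 5.817 × 10⁻²⁴ kg·m/s.
λ = h/p = 6.626 × 10⁻³⁴ / 5.817 × 10⁻²⁴ = 1.14 × 10⁻¹⁰ m = 114 pm.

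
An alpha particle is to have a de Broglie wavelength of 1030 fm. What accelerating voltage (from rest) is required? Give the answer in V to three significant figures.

V = 97.2 V

p = h/λ = 6.626 × 10⁻³⁴ / 1.030 × 10⁻¹² = 6.433 × 10⁻²² kg·m/s.
KE = p²/(2m) = 3.114 × 10⁻¹⁷ J.
V = KE/2e = 3.114 × 10⁻¹⁷ / (2 × 1.602 × 10⁻¹⁹) = 97.2 V.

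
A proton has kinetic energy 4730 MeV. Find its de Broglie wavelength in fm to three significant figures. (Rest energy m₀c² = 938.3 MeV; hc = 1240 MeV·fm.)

λ = 0.222 fm

Total energy E = KE + m₀c² = 4730 + 938.3 = 5668.3 MeV.
(pc)² = E² − (m₀c²)² = (5668.3)² − (938.3)² = 3.125 × 10⁷ MeV², so pc = 5590 MeV.
λ = hc/(pc) = 1240 MeV·fm / 5590 MeV = 0.222 fm.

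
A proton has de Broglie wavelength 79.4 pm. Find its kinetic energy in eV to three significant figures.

p = h/λ = 6.626 × 10⁻³⁴ / 7.940 × 10⁻¹¹ = 8.345 × 10⁻²⁴ kg·m/s.
KE = p²/(2m) = (8.345 × 10⁻²⁴)² / (2 × 1.673 × 10⁻²⁷) = 2.081 × 10⁻²⁰ J = 0.130 eV.

KE = 0.130 eV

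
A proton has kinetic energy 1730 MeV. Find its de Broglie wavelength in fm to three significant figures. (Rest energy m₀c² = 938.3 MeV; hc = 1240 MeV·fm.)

λ = 0.496 fm

Total energy E = KE + m₀c² = 1730 + 938.3 = 2668.3 MeV.
(pc)² = E² − (m₀c²)² = (2668.3)² − (938.3)² = 6.239 × 10⁶ MeV², so pc = 2498 MeV.
λ = hc/(pc) = 1240 MeV·fm / 2498 MeV = 0.496 fm.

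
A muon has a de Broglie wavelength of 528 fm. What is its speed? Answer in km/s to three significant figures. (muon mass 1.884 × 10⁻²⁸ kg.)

p = h/λ = 6.626 × 10⁻³⁴ / 5.280 × 10⁻¹³ = 1.255 × 10⁻²¹ kg·m/s.
v = p/m = 1.255 × 10⁻²¹ / 1.884 × 10⁻²⁸ = 6.66 × 10⁶ m/s = 6660 km/s.

v = 6660 km/s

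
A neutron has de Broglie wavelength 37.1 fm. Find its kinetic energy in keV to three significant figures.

KE = 594 keV

p = h/λ = 6.626 × 10⁻³⁴ / 3.710 × 10⁻¹⁴ = 1.786 × 10⁻²⁰ kg·m/s.
KE = p²/(2m) = (1.786 × 10⁻²⁰)² / (2 × 1.675 × 10⁻²⁷) = 9.522 × 10⁻¹⁴ J = 594 keV.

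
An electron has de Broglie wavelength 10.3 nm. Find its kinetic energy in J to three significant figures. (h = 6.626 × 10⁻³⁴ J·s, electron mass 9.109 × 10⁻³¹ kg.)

KE = 2.27 × 10⁻²¹ J

p = h/λ = 6.626 × 10⁻³⁴ / 1.030 × 10⁻⁸ = 6.433 × 10⁻²⁶ kg·m/s.
KE = p²/(2m) = (6.433 × 10⁻²⁶)² / (2 × 9.109 × 10⁻³¹) = 2.272 × 10⁻²¹ J = 2.27 × 10⁻²¹ J.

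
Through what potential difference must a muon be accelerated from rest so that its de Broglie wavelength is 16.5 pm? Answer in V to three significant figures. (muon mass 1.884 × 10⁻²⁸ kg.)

V = 26.7 V

p = h/λ = 6.626 × 10⁻³⁴ / 1.650 × 10⁻¹¹ = 4.016 × 10⁻²³ kg·m/s.
KE = p²/(2m) = 4.280 × 10⁻¹⁸ J.
V = KE/e = 4.280 × 10⁻¹⁸ / (1.602 × 10⁻¹⁹) = 26.7 V.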